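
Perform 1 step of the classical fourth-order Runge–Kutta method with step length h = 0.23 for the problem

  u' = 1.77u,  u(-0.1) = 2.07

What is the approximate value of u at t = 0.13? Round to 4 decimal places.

3.1099

RK4: k1 = f(t_n, u_n); k2 = f(t_n + h/2, u_n + (h/2)·k1); k3 = f(t_n + h/2, u_n + (h/2)·k2); k4 = f(t_n + h, u_n + h·k3); u_{n+1} = u_n + (h/6)·(k1 + 2k2 + 2k3 + k4).
t=-0.100000, u=2.070000:
  k1 = f(-0.100000, 2.070000) = 3.663900
  k2 = f(0.015000, 2.491348) = 4.409687
  k3 = f(0.015000, 2.577114) = 4.561492
  k4 = f(0.130000, 3.119143) = 5.520883
  u ← 2.070000 + (0.23/6)·(k1 + 2k2 + 2k3 + k4) = 3.109874
u(0.13) ≈ 3.1099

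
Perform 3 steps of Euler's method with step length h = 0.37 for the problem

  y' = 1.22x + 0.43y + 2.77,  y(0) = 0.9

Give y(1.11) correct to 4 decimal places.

Euler: y_{n+1} = y_n + h·f(x_n, y_n).
x=0.000000, y=0.900000: f=3.157000 → y ← 0.900000 + 0.37·3.157000 = 2.068090
x=0.370000, y=2.068090: f=4.110679 → y ← 2.068090 + 0.37·4.110679 = 3.589041
x=0.740000, y=3.589041: f=5.216088 → y ← 3.589041 + 0.37·5.216088 = 5.518994
y(1.11) ≈ 5.5190

5.5190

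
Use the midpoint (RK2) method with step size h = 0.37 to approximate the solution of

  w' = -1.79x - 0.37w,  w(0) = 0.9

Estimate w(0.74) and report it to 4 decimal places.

0.2274

Midpoint: k1 = f(x_n, w_n); k2 = f(x_n + h/2, w_n + (h/2)·k1); w_{n+1} = w_n + h·k2.
x=0.000000, w=0.900000:
  k1 = f(0.000000, 0.900000) = -0.333000
  k2 = f(0.185000, 0.838395) = -0.641356
  w ← 0.900000 + 0.37·(-0.641356) = 0.662698
x=0.370000, w=0.662698:
  k1 = f(0.370000, 0.662698) = -0.907498
  k2 = f(0.555000, 0.494811) = -1.176530
  w ← 0.662698 + 0.37·(-1.176530) = 0.227382
w(0.74) ≈ 0.2274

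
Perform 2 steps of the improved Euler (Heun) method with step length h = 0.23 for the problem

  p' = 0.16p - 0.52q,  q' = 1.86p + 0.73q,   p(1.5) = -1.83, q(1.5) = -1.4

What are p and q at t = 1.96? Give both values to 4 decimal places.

-1.3598, -3.6564

Heun on (p,q): k1 = f(t_n, state_n); k2 = f(t_n + h, state_n + h·k1); state_{n+1} = state_n + (h/2)·(k1 + k2).
1.500000: (-1.830000, -1.400000)
  k1 = (0.435200, -4.425800)
  predictor → (-1.729904, -2.417934)
  k2 = (0.980541, -4.982713)
  → (-1.667190, -2.481979)
1.730000: (-1.667190, -2.481979)
  k1 = (1.023879, -4.912818)
  predictor → (-1.431698, -3.611927)
  k2 = (1.649130, -5.299664)
  → (-1.359794, -3.656414)
(p(1.96), q(1.96)) ≈ (-1.3598, -3.6564)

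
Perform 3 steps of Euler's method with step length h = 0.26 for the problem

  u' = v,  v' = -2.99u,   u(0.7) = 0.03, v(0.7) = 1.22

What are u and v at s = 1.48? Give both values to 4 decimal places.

0.8993, 0.4150

Euler on (u,v): u_{n+1} = u_n + h·u', v_{n+1} = v_n + h·v'.
0.700000: (0.030000, 1.220000); f=(1.220000, -0.089700) → (0.347200, 1.196678)
0.960000: (0.347200, 1.196678); f=(1.196678, -1.038128) → (0.658336, 0.926765)
1.220000: (0.658336, 0.926765); f=(0.926765, -1.968425) → (0.899295, 0.414974)
(u(1.48), v(1.48)) ≈ (0.8993, 0.4150)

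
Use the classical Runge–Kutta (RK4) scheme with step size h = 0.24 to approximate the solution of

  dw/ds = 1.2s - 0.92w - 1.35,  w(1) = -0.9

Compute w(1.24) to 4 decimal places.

-0.7218

RK4: k1 = f(s_n, w_n); k2 = f(s_n + h/2, w_n + (h/2)·k1); k3 = f(s_n + h/2, w_n + (h/2)·k2); k4 = f(s_n + h, w_n + h·k3); w_{n+1} = w_n + (h/6)·(k1 + 2k2 + 2k3 + k4).
s=1.000000, w=-0.900000:
  k1 = f(1.000000, -0.900000) = 0.678000
  k2 = f(1.120000, -0.818640) = 0.747149
  k3 = f(1.120000, -0.810342) = 0.739515
  k4 = f(1.240000, -0.722516) = 0.802715
  w ← -0.900000 + (0.24/6)·(k1 + 2k2 + 2k3 + k4) = -0.721838
w(1.24) ≈ -0.7218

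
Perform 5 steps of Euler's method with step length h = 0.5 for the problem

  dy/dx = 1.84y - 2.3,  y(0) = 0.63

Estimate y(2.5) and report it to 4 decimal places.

-14.9270

Euler: y_{n+1} = y_n + h·f(x_n, y_n).
x=0.000000, y=0.630000: f=-1.140800 → y ← 0.630000 + 0.5·(-1.140800) = 0.059600
x=0.500000, y=0.059600: f=-2.190336 → y ← 0.059600 + 0.5·(-2.190336) = -1.035568
x=1.000000, y=-1.035568: f=-4.205445 → y ← -1.035568 + 0.5·(-4.205445) = -3.138291
x=1.500000, y=-3.138291: f=-8.074455 → y ← -3.138291 + 0.5·(-8.074455) = -7.175518
x=2.000000, y=-7.175518: f=-15.502953 → y ← -7.175518 + 0.5·(-15.502953) = -14.926994
y(2.5) ≈ -14.9270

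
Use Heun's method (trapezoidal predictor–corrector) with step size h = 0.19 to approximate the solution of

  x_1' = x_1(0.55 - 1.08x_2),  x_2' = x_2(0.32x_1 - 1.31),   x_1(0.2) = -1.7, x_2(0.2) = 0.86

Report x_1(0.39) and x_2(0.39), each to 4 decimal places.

-1.6311, 0.6125

Heun on (x_1,x_2): k1 = f(x_n, state_n); k2 = f(x_n + h, state_n + h·k1); state_{n+1} = state_n + (h/2)·(k1 + k2).
0.200000: (-1.700000, 0.860000)
  k1 = (0.643960, -1.594440)
  predictor → (-1.577648, 0.557056)
  k2 = (0.081440, -1.010972)
  → (-1.631087, 0.612486)
(x_1(0.39), x_2(0.39)) ≈ (-1.6311, 0.6125)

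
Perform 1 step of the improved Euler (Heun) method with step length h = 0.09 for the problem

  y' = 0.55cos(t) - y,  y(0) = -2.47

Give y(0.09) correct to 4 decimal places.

Heun: k1 = f(t_n, y_n); k2 = f(t_n + h, y_n + h·k1); y_{n+1} = y_n + (h/2)·(k1 + k2).
t=0.000000, y=-2.470000:
  k1 = f(0.000000, -2.470000) = 3.020000
  k2 = f(0.090000, -2.198200) = 2.745974
  y ← -2.470000 + (0.09/2)·(3.020000 + 2.745974) = -2.210531
y(0.09) ≈ -2.2105

-2.2105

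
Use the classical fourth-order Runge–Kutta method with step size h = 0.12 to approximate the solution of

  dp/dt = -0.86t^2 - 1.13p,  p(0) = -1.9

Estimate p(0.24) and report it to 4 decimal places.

-1.4524

RK4: k1 = f(t_n, p_n); k2 = f(t_n + h/2, p_n + (h/2)·k1); k3 = f(t_n + h/2, p_n + (h/2)·k2); k4 = f(t_n + h, p_n + h·k3); p_{n+1} = p_n + (h/6)·(k1 + 2k2 + 2k3 + k4).
t=0.000000, p=-1.900000:
  k1 = f(0.000000, -1.900000) = 2.147000
  k2 = f(0.060000, -1.771180) = 1.998337
  k3 = f(0.060000, -1.780100) = 2.008417
  k4 = f(0.120000, -1.658990) = 1.862275
  p ← -1.900000 + (0.12/6)·(k1 + 2k2 + 2k3 + k4) = -1.659544
t=0.120000, p=-1.659544:
  k1 = f(0.120000, -1.659544) = 1.862901
  k2 = f(0.180000, -1.547770) = 1.721116
  k3 = f(0.180000, -1.556277) = 1.730729
  k4 = f(0.240000, -1.451857) = 1.591062
  p ← -1.659544 + (0.12/6)·(k1 + 2k2 + 2k3 + k4) = -1.452391
p(0.24) ≈ -1.4524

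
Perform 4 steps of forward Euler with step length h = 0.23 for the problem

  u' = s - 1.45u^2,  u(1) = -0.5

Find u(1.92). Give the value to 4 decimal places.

0.5921

Euler: u_{n+1} = u_n + h·f(s_n, u_n).
s=1.000000, u=-0.500000: f=0.637500 → u ← -0.500000 + 0.23·0.637500 = -0.353375
s=1.230000, u=-0.353375: f=1.048933 → u ← -0.353375 + 0.23·1.048933 = -0.112120
s=1.460000, u=-0.112120: f=1.441772 → u ← -0.112120 + 0.23·1.441772 = 0.219487
s=1.690000, u=0.219487: f=1.620147 → u ← 0.219487 + 0.23·1.620147 = 0.592121
u(1.92) ≈ 0.5921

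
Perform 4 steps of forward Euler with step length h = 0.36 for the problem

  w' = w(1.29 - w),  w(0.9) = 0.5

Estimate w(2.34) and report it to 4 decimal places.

1.0537

Euler: w_{n+1} = w_n + h·f(x_n, w_n).
x=0.900000, w=0.500000: f=0.395000 → w ← 0.500000 + 0.36·0.395000 = 0.642200
x=1.260000, w=0.642200: f=0.416017 → w ← 0.642200 + 0.36·0.416017 = 0.791966
x=1.620000, w=0.791966: f=0.394426 → w ← 0.791966 + 0.36·0.394426 = 0.933960
x=1.980000, w=0.933960: f=0.332527 → w ← 0.933960 + 0.36·0.332527 = 1.053669
w(2.34) ≈ 1.0537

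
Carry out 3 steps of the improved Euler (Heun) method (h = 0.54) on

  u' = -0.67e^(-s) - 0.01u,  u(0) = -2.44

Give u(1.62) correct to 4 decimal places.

-2.9454

Heun: k1 = f(s_n, u_n); k2 = f(s_n + h, u_n + h·k1); u_{n+1} = u_n + (h/2)·(k1 + k2).
s=0.000000, u=-2.440000:
  k1 = f(0.000000, -2.440000) = -0.645600
  k2 = f(0.540000, -2.788624) = -0.362555
  u ← -2.440000 + (0.54/2)·(-0.645600 + (-0.362555)) = -2.712202
s=0.540000, u=-2.712202:
  k1 = f(0.540000, -2.712202) = -0.363319
  k2 = f(1.080000, -2.908394) = -0.198445
  u ← -2.712202 + (0.54/2)·(-0.363319 + (-0.198445)) = -2.863878
s=1.080000, u=-2.863878:
  k1 = f(1.080000, -2.863878) = -0.198890
  k2 = f(1.620000, -2.971279) = -0.102879
  u ← -2.863878 + (0.54/2)·(-0.198890 + (-0.102879)) = -2.945356
u(1.62) ≈ -2.9454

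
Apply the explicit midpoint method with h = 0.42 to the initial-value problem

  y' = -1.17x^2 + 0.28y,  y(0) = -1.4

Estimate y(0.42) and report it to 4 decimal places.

Midpoint: k1 = f(x_n, y_n); k2 = f(x_n + h/2, y_n + (h/2)·k1); y_{n+1} = y_n + h·k2.
x=0.000000, y=-1.400000:
  k1 = f(0.000000, -1.400000) = -0.392000
  k2 = f(0.210000, -1.482320) = -0.466647
  y ← -1.400000 + 0.42·(-0.466647) = -1.595992
y(0.42) ≈ -1.5960

-1.5960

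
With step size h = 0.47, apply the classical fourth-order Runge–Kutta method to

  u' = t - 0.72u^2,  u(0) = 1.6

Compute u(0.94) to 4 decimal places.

RK4: k1 = f(t_n, u_n); k2 = f(t_n + h/2, u_n + (h/2)·k1); k3 = f(t_n + h/2, u_n + (h/2)·k2); k4 = f(t_n + h, u_n + h·k3); u_{n+1} = u_n + (h/6)·(k1 + 2k2 + 2k3 + k4).
t=0.000000, u=1.600000:
  k1 = f(0.000000, 1.600000) = -1.843200
  k2 = f(0.235000, 1.166848) = -0.745305
  k3 = f(0.235000, 1.424853) = -1.226749
  k4 = f(0.470000, 1.023428) = -0.284131
  u ← 1.600000 + (0.47/6)·(k1 + 2k2 + 2k3 + k4) = 1.124404
t=0.470000, u=1.124404:
  k1 = f(0.470000, 1.124404) = -0.440285
  k2 = f(0.705000, 1.020937) = -0.045465
  k3 = f(0.705000, 1.113720) = -0.188067
  k4 = f(0.940000, 1.036012) = 0.167209
  u ← 1.124404 + (0.47/6)·(k1 + 2k2 + 2k3 + k4) = 1.066426
u(0.94) ≈ 1.0664

1.0664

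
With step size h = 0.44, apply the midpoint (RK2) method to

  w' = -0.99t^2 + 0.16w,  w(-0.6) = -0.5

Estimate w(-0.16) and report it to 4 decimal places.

-0.6049

Midpoint: k1 = f(t_n, w_n); k2 = f(t_n + h/2, w_n + (h/2)·k1); w_{n+1} = w_n + h·k2.
t=-0.600000, w=-0.500000:
  k1 = f(-0.600000, -0.500000) = -0.436400
  k2 = f(-0.380000, -0.596008) = -0.238317
  w ← -0.500000 + 0.44·(-0.238317) = -0.604860
w(-0.16) ≈ -0.6049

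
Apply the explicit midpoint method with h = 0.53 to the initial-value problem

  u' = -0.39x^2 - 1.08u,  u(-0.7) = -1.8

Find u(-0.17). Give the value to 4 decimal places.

Midpoint: k1 = f(x_n, u_n); k2 = f(x_n + h/2, u_n + (h/2)·k1); u_{n+1} = u_n + h·k2.
x=-0.700000, u=-1.800000:
  k1 = f(-0.700000, -1.800000) = 1.752900
  k2 = f(-0.435000, -1.335481) = 1.368522
  u ← -1.800000 + 0.53·1.368522 = -1.074683
u(-0.17) ≈ -1.0747

-1.0747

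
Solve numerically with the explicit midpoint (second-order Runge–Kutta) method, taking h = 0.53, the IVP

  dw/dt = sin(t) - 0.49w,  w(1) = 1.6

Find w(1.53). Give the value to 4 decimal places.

1.6859

Midpoint: k1 = f(t_n, w_n); k2 = f(t_n + h/2, w_n + (h/2)·k1); w_{n+1} = w_n + h·k2.
t=1.000000, w=1.600000:
  k1 = f(1.000000, 1.600000) = 0.057471
  k2 = f(1.265000, 1.615230) = 0.162145
  w ← 1.600000 + 0.53·0.162145 = 1.685937
w(1.53) ≈ 1.6859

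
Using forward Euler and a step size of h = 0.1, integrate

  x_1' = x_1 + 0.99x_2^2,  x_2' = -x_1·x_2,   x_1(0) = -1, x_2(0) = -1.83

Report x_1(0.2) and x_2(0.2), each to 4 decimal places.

-0.4441, -2.1677

Euler on (x_1,x_2): x_1_{n+1} = x_1_n + h·x_1', x_2_{n+1} = x_2_n + h·x_2'.
0.000000: (-1.000000, -1.830000); f=(2.315411, -1.830000) → (-0.768459, -2.013000)
0.100000: (-0.768459, -2.013000); f=(3.243188, -1.546908) → (-0.444140, -2.167691)
(x_1(0.2), x_2(0.2)) ≈ (-0.4441, -2.1677)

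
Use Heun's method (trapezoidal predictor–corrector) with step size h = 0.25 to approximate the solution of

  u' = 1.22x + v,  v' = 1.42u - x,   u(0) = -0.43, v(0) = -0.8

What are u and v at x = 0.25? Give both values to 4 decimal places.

-0.6110, -1.0194

Heun on (u,v): k1 = f(x_n, state_n); k2 = f(x_n + h, state_n + h·k1); state_{n+1} = state_n + (h/2)·(k1 + k2).
0.000000: (-0.430000, -0.800000)
  k1 = (-0.800000, -0.610600)
  predictor → (-0.630000, -0.952650)
  k2 = (-0.647650, -1.144600)
  → (-0.610956, -1.019400)
(u(0.25), v(0.25)) ≈ (-0.6110, -1.0194)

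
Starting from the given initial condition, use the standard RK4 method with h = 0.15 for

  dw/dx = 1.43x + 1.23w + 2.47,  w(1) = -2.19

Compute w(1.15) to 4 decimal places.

-1.9742

RK4: k1 = f(x_n, w_n); k2 = f(x_n + h/2, w_n + (h/2)·k1); k3 = f(x_n + h/2, w_n + (h/2)·k2); k4 = f(x_n + h, w_n + h·k3); w_{n+1} = w_n + (h/6)·(k1 + 2k2 + 2k3 + k4).
x=1.000000, w=-2.190000:
  k1 = f(1.000000, -2.190000) = 1.206300
  k2 = f(1.075000, -2.099527) = 1.424831
  k3 = f(1.075000, -2.083138) = 1.444991
  k4 = f(1.150000, -1.973251) = 1.687401
  w ← -2.190000 + (0.15/6)·(k1 + 2k2 + 2k3 + k4) = -1.974166
w(1.15) ≈ -1.9742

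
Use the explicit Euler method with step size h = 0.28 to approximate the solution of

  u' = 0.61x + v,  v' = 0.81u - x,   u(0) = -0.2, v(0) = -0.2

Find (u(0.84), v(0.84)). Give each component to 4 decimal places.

-0.2881, -0.6014

Euler on (u,v): u_{n+1} = u_n + h·u', v_{n+1} = v_n + h·v'.
0.000000: (-0.200000, -0.200000); f=(-0.200000, -0.162000) → (-0.256000, -0.245360)
0.280000: (-0.256000, -0.245360); f=(-0.074560, -0.487360) → (-0.276877, -0.381821)
0.560000: (-0.276877, -0.381821); f=(-0.040221, -0.784270) → (-0.288139, -0.601416)
(u(0.84), v(0.84)) ≈ (-0.2881, -0.6014)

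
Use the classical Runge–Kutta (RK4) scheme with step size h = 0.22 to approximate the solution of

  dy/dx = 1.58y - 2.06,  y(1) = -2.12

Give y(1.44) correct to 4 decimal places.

-5.5574

RK4: k1 = f(x_n, y_n); k2 = f(x_n + h/2, y_n + (h/2)·k1); k3 = f(x_n + h/2, y_n + (h/2)·k2); k4 = f(x_n + h, y_n + h·k3); y_{n+1} = y_n + (h/6)·(k1 + 2k2 + 2k3 + k4).
x=1.000000, y=-2.120000:
  k1 = f(1.000000, -2.120000) = -5.409600
  k2 = f(1.110000, -2.715056) = -6.349788
  k3 = f(1.110000, -2.818477) = -6.513193
  k4 = f(1.220000, -3.552903) = -7.673586
  y ← -2.120000 + (0.22/6)·(k1 + 2k2 + 2k3 + k4) = -3.543002
x=1.220000, y=-3.543002:
  k1 = f(1.220000, -3.543002) = -7.657943
  k2 = f(1.330000, -4.385376) = -8.988894
  k3 = f(1.330000, -4.531780) = -9.220213
  k4 = f(1.440000, -5.571449) = -10.862889
  y ← -3.543002 + (0.22/6)·(k1 + 2k2 + 2k3 + k4) = -5.557434
y(1.44) ≈ -5.5574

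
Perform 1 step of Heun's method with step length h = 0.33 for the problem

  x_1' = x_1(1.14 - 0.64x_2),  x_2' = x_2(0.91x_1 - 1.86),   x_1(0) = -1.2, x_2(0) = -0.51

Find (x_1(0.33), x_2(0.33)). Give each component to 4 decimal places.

-1.8278, -0.2540

Heun on (x_1,x_2): k1 = f(s_n, state_n); k2 = f(s_n + h, state_n + h·k1); state_{n+1} = state_n + (h/2)·(k1 + k2).
0.000000: (-1.200000, -0.510000)
  k1 = (-1.759680, 1.505520)
  predictor → (-1.780694, -0.013178)
  k2 = (-2.045010, 0.045867)
  → (-1.827774, -0.254021)
(x_1(0.33), x_2(0.33)) ≈ (-1.8278, -0.2540)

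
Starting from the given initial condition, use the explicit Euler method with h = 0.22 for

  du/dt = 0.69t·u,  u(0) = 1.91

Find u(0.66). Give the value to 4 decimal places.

2.1056

Euler: u_{n+1} = u_n + h·f(t_n, u_n).
t=0.000000, u=1.910000: f=0.000000 → u ← 1.910000 + 0.22·0.000000 = 1.910000
t=0.220000, u=1.910000: f=0.289938 → u ← 1.910000 + 0.22·0.289938 = 1.973786
t=0.440000, u=1.973786: f=0.599242 → u ← 1.973786 + 0.22·0.599242 = 2.105619
u(0.66) ≈ 2.1056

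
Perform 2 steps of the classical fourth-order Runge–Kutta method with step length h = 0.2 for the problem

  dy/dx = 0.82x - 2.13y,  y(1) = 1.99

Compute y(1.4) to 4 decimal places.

RK4: k1 = f(x_n, y_n); k2 = f(x_n + h/2, y_n + (h/2)·k1); k3 = f(x_n + h/2, y_n + (h/2)·k2); k4 = f(x_n + h, y_n + h·k3); y_{n+1} = y_n + (h/6)·(k1 + 2k2 + 2k3 + k4).
x=1.000000, y=1.990000:
  k1 = f(1.000000, 1.990000) = -3.418700
  k2 = f(1.100000, 1.648130) = -2.608517
  k3 = f(1.100000, 1.729148) = -2.781086
  k4 = f(1.200000, 1.433783) = -2.069957
  y ← 1.990000 + (0.2/6)·(k1 + 2k2 + 2k3 + k4) = 1.447738
x=1.200000, y=1.447738:
  k1 = f(1.200000, 1.447738) = -2.099682
  k2 = f(1.300000, 1.237770) = -1.570450
  k3 = f(1.300000, 1.290693) = -1.683176
  k4 = f(1.400000, 1.111103) = -1.218649
  y ← 1.447738 + (0.2/6)·(k1 + 2k2 + 2k3 + k4) = 1.120219
y(1.4) ≈ 1.1202

1.1202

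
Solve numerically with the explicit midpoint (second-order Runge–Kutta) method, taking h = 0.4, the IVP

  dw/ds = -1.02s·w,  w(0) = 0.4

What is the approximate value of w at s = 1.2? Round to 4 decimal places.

0.1875

Midpoint: k1 = f(s_n, w_n); k2 = f(s_n + h/2, w_n + (h/2)·k1); w_{n+1} = w_n + h·k2.
s=0.000000, w=0.400000:
  k1 = f(0.000000, 0.400000) = 0.000000
  k2 = f(0.200000, 0.400000) = -0.081600
  w ← 0.400000 + 0.4·(-0.081600) = 0.367360
s=0.400000, w=0.367360:
  k1 = f(0.400000, 0.367360) = -0.149883
  k2 = f(0.600000, 0.337383) = -0.206479
  w ← 0.367360 + 0.4·(-0.206479) = 0.284769
s=0.800000, w=0.284769:
  k1 = f(0.800000, 0.284769) = -0.232371
  k2 = f(1.000000, 0.238294) = -0.243060
  w ← 0.284769 + 0.4·(-0.243060) = 0.187544
w(1.2) ≈ 0.1875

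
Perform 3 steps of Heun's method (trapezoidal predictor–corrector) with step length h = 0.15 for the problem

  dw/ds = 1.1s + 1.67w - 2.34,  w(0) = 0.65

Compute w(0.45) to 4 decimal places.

Heun: k1 = f(s_n, w_n); k2 = f(s_n + h, w_n + h·k1); w_{n+1} = w_n + (h/2)·(k1 + k2).
s=0.000000, w=0.650000:
  k1 = f(0.000000, 0.650000) = -1.254500
  k2 = f(0.150000, 0.461825) = -1.403752
  w ← 0.650000 + (0.15/2)·(-1.254500 + (-1.403752)) = 0.450631
s=0.150000, w=0.450631:
  k1 = f(0.150000, 0.450631) = -1.422446
  k2 = f(0.300000, 0.237264) = -1.613769
  w ← 0.450631 + (0.15/2)·(-1.422446 + (-1.613769)) = 0.222915
s=0.300000, w=0.222915:
  k1 = f(0.300000, 0.222915) = -1.637732
  k2 = f(0.450000, -0.022745) = -1.882984
  w ← 0.222915 + (0.15/2)·(-1.637732 + (-1.882984)) = -0.041139
w(0.45) ≈ -0.0411

-0.0411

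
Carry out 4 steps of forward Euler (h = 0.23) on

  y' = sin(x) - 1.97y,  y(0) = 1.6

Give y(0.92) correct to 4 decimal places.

0.3611

Euler: y_{n+1} = y_n + h·f(x_n, y_n).
x=0.000000, y=1.600000: f=-3.152000 → y ← 1.600000 + 0.23·(-3.152000) = 0.875040
x=0.230000, y=0.875040: f=-1.495851 → y ← 0.875040 + 0.23·(-1.495851) = 0.530994
x=0.460000, y=0.530994: f=-0.602110 → y ← 0.530994 + 0.23·(-0.602110) = 0.392509
x=0.690000, y=0.392509: f=-0.136705 → y ← 0.392509 + 0.23·(-0.136705) = 0.361067
y(0.92) ≈ 0.3611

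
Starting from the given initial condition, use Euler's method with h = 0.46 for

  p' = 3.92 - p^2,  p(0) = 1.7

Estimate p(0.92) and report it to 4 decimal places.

Euler: p_{n+1} = p_n + h·f(x_n, p_n).
x=0.000000, p=1.700000: f=1.030000 → p ← 1.700000 + 0.46·1.030000 = 2.173800
x=0.460000, p=2.173800: f=-0.805406 → p ← 2.173800 + 0.46·(-0.805406) = 1.803313
p(0.92) ≈ 1.8033

1.8033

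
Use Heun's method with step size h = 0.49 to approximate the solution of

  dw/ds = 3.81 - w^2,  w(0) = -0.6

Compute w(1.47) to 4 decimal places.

Heun: k1 = f(s_n, w_n); k2 = f(s_n + h, w_n + h·k1); w_{n+1} = w_n + (h/2)·(k1 + k2).
s=0.000000, w=-0.600000:
  k1 = f(0.000000, -0.600000) = 3.450000
  k2 = f(0.490000, 1.090500) = 2.620810
  w ← -0.600000 + (0.49/2)·(3.450000 + 2.620810) = 0.887348
s=0.490000, w=0.887348:
  k1 = f(0.490000, 0.887348) = 3.022613
  k2 = f(0.980000, 2.368429) = -1.799454
  w ← 0.887348 + (0.49/2)·(3.022613 + (-1.799454)) = 1.187022
s=0.980000, w=1.187022:
  k1 = f(0.980000, 1.187022) = 2.400978
  k2 = f(1.470000, 2.363502) = -1.776140
  w ← 1.187022 + (0.49/2)·(2.400978 + (-1.776140)) = 1.340108
w(1.47) ≈ 1.3401

1.3401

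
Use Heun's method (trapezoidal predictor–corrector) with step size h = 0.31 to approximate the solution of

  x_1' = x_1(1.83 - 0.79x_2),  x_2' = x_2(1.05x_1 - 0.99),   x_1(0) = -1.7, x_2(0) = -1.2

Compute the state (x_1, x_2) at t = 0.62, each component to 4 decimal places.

Heun on (x_1,x_2): k1 = f(t_n, state_n); k2 = f(t_n + h, state_n + h·k1); state_{n+1} = state_n + (h/2)·(k1 + k2).
0.000000: (-1.700000, -1.200000)
  k1 = (-4.722600, 3.330000)
  predictor → (-3.164006, -0.167700)
  k2 = (-6.209308, 0.723157)
  → (-3.394446, -0.571761)
0.310000: (-3.394446, -0.571761)
  k1 = (-7.745076, 2.603894)
  predictor → (-5.795419, 0.235447)
  k2 = (-9.527653, -1.665829)
  → (-6.071719, -0.426361)
(x_1(0.62), x_2(0.62)) ≈ (-6.0717, -0.4264)

-6.0717, -0.4264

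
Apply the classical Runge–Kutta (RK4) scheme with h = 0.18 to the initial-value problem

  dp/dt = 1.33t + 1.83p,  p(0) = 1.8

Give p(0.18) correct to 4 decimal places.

RK4: k1 = f(t_n, p_n); k2 = f(t_n + h/2, p_n + (h/2)·k1); k3 = f(t_n + h/2, p_n + (h/2)·k2); k4 = f(t_n + h, p_n + h·k3); p_{n+1} = p_n + (h/6)·(k1 + 2k2 + 2k3 + k4).
t=0.000000, p=1.800000:
  k1 = f(0.000000, 1.800000) = 3.294000
  k2 = f(0.090000, 2.096460) = 3.956222
  k3 = f(0.090000, 2.156060) = 4.065290
  k4 = f(0.180000, 2.531752) = 4.872506
  p ← 1.800000 + (0.18/6)·(k1 + 2k2 + 2k3 + k4) = 2.526286
p(0.18) ≈ 2.5263

2.5263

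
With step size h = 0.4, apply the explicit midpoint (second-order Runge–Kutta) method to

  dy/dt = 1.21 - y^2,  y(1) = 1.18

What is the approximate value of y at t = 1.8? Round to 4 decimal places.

Midpoint: k1 = f(t_n, y_n); k2 = f(t_n + h/2, y_n + (h/2)·k1); y_{n+1} = y_n + h·k2.
t=1.000000, y=1.180000:
  k1 = f(1.000000, 1.180000) = -0.182400
  k2 = f(1.200000, 1.143520) = -0.097638
  y ← 1.180000 + 0.4·(-0.097638) = 1.140945
t=1.400000, y=1.140945:
  k1 = f(1.400000, 1.140945) = -0.091755
  k2 = f(1.600000, 1.122594) = -0.050217
  y ← 1.140945 + 0.4·(-0.050217) = 1.120858
y(1.8) ≈ 1.1209

1.1209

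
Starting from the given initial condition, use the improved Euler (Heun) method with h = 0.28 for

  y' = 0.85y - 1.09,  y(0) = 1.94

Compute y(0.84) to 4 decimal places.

2.6178

Heun: k1 = f(s_n, y_n); k2 = f(s_n + h, y_n + h·k1); y_{n+1} = y_n + (h/2)·(k1 + k2).
s=0.000000, y=1.940000:
  k1 = f(0.000000, 1.940000) = 0.559000
  k2 = f(0.280000, 2.096520) = 0.692042
  y ← 1.940000 + (0.28/2)·(0.559000 + 0.692042) = 2.115146
s=0.280000, y=2.115146:
  k1 = f(0.280000, 2.115146) = 0.707874
  k2 = f(0.560000, 2.313351) = 0.876348
  y ← 2.115146 + (0.28/2)·(0.707874 + 0.876348) = 2.336937
s=0.560000, y=2.336937:
  k1 = f(0.560000, 2.336937) = 0.896396
  k2 = f(0.840000, 2.587928) = 1.109739
  y ← 2.336937 + (0.28/2)·(0.896396 + 1.109739) = 2.617796
y(0.84) ≈ 2.6178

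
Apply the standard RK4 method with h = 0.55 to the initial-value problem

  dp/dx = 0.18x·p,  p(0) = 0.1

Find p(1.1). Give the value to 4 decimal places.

0.1115

RK4: k1 = f(x_n, p_n); k2 = f(x_n + h/2, p_n + (h/2)·k1); k3 = f(x_n + h/2, p_n + (h/2)·k2); k4 = f(x_n + h, p_n + h·k3); p_{n+1} = p_n + (h/6)·(k1 + 2k2 + 2k3 + k4).
x=0.000000, p=0.100000:
  k1 = f(0.000000, 0.100000) = 0.000000
  k2 = f(0.275000, 0.100000) = 0.004950
  k3 = f(0.275000, 0.101361) = 0.005017
  k4 = f(0.550000, 0.102760) = 0.010173
  p ← 0.100000 + (0.55/6)·(k1 + 2k2 + 2k3 + k4) = 0.102760
x=0.550000, p=0.102760:
  k1 = f(0.550000, 0.102760) = 0.010173
  k2 = f(0.825000, 0.105558) = 0.015675
  k3 = f(0.825000, 0.107071) = 0.015900
  k4 = f(1.100000, 0.111505) = 0.022078
  p ← 0.102760 + (0.55/6)·(k1 + 2k2 + 2k3 + k4) = 0.111505
p(1.1) ≈ 0.1115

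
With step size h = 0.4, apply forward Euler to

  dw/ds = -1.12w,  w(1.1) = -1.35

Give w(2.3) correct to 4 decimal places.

-0.2271

Euler: w_{n+1} = w_n + h·f(s_n, w_n).
s=1.100000, w=-1.350000: f=1.512000 → w ← -1.350000 + 0.4·1.512000 = -0.745200
s=1.500000, w=-0.745200: f=0.834624 → w ← -0.745200 + 0.4·0.834624 = -0.411350
s=1.900000, w=-0.411350: f=0.460712 → w ← -0.411350 + 0.4·0.460712 = -0.227065
w(2.3) ≈ -0.2271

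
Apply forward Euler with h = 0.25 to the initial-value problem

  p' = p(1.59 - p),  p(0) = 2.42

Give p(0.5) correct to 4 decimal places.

Euler: p_{n+1} = p_n + h·f(x_n, p_n).
x=0.000000, p=2.420000: f=-2.008600 → p ← 2.420000 + 0.25·(-2.008600) = 1.917850
x=0.250000, p=1.917850: f=-0.628767 → p ← 1.917850 + 0.25·(-0.628767) = 1.760658
p(0.5) ≈ 1.7607

1.7607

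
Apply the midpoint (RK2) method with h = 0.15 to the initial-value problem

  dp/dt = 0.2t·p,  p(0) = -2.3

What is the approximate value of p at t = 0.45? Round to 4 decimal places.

-2.3470

Midpoint: k1 = f(t_n, p_n); k2 = f(t_n + h/2, p_n + (h/2)·k1); p_{n+1} = p_n + h·k2.
t=0.000000, p=-2.300000:
  k1 = f(0.000000, -2.300000) = 0.000000
  k2 = f(0.075000, -2.300000) = -0.034500
  p ← -2.300000 + 0.15·(-0.034500) = -2.305175
t=0.150000, p=-2.305175:
  k1 = f(0.150000, -2.305175) = -0.069155
  k2 = f(0.225000, -2.310362) = -0.103966
  p ← -2.305175 + 0.15·(-0.103966) = -2.320770
t=0.300000, p=-2.320770:
  k1 = f(0.300000, -2.320770) = -0.139246
  k2 = f(0.375000, -2.331213) = -0.174841
  p ← -2.320770 + 0.15·(-0.174841) = -2.346996
p(0.45) ≈ -2.3470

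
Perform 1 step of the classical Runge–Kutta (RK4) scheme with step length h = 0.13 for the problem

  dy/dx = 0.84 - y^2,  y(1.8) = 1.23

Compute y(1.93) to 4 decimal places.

1.1549

RK4: k1 = f(x_n, y_n); k2 = f(x_n + h/2, y_n + (h/2)·k1); k3 = f(x_n + h/2, y_n + (h/2)·k2); k4 = f(x_n + h, y_n + h·k3); y_{n+1} = y_n + (h/6)·(k1 + 2k2 + 2k3 + k4).
x=1.800000, y=1.230000:
  k1 = f(1.800000, 1.230000) = -0.672900
  k2 = f(1.865000, 1.186262) = -0.567216
  k3 = f(1.865000, 1.193131) = -0.583561
  k4 = f(1.930000, 1.154137) = -0.492032
  y ← 1.230000 + (0.13/6)·(k1 + 2k2 + 2k3 + k4) = 1.154893
y(1.93) ≈ 1.1549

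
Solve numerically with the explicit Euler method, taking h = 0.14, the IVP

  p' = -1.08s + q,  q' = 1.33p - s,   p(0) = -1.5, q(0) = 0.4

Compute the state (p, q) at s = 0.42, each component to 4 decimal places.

Euler on (p,q): p_{n+1} = p_n + h·p', q_{n+1} = q_n + h·q'.
0.000000: (-1.500000, 0.400000); f=(0.400000, -1.995000) → (-1.444000, 0.120700)
0.140000: (-1.444000, 0.120700); f=(-0.030500, -2.060520) → (-1.448270, -0.167773)
0.280000: (-1.448270, -0.167773); f=(-0.470173, -2.206199) → (-1.514094, -0.476641)
(p(0.42), q(0.42)) ≈ (-1.5141, -0.4766)

-1.5141, -0.4766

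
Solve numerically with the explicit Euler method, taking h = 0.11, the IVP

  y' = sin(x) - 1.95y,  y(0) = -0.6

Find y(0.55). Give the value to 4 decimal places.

Euler: y_{n+1} = y_n + h·f(x_n, y_n).
x=0.000000, y=-0.600000: f=1.170000 → y ← -0.600000 + 0.11·1.170000 = -0.471300
x=0.110000, y=-0.471300: f=1.028813 → y ← -0.471300 + 0.11·1.028813 = -0.358131
x=0.220000, y=-0.358131: f=0.916584 → y ← -0.358131 + 0.11·0.916584 = -0.257306
x=0.330000, y=-0.257306: f=0.825790 → y ← -0.257306 + 0.11·0.825790 = -0.166469
x=0.440000, y=-0.166469: f=0.750555 → y ← -0.166469 + 0.11·0.750555 = -0.083908
y(0.55) ≈ -0.0839

-0.0839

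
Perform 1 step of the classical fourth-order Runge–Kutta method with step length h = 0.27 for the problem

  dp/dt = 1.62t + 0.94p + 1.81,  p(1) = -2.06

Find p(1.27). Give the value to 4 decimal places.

-1.5366

RK4: k1 = f(t_n, p_n); k2 = f(t_n + h/2, p_n + (h/2)·k1); k3 = f(t_n + h/2, p_n + (h/2)·k2); k4 = f(t_n + h, p_n + h·k3); p_{n+1} = p_n + (h/6)·(k1 + 2k2 + 2k3 + k4).
t=1.000000, p=-2.060000:
  k1 = f(1.000000, -2.060000) = 1.493600
  k2 = f(1.135000, -1.858364) = 1.901838
  k3 = f(1.135000, -1.803252) = 1.953643
  k4 = f(1.270000, -1.532516) = 2.426835
  p ← -2.060000 + (0.27/6)·(k1 + 2k2 + 2k3 + k4) = -1.536587
p(1.27) ≈ -1.5366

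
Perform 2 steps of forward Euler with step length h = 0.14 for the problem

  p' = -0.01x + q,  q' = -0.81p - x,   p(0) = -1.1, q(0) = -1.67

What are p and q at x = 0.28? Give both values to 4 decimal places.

Euler on (p,q): p_{n+1} = p_n + h·p', q_{n+1} = q_n + h·q'.
0.000000: (-1.100000, -1.670000); f=(-1.670000, 0.891000) → (-1.333800, -1.545260)
0.140000: (-1.333800, -1.545260); f=(-1.546660, 0.940378) → (-1.550332, -1.413607)
(p(0.28), q(0.28)) ≈ (-1.5503, -1.4136)

-1.5503, -1.4136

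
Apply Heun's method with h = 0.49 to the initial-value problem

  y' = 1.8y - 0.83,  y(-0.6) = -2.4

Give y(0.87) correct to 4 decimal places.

-33.0481

Heun: k1 = f(t_n, y_n); k2 = f(t_n + h, y_n + h·k1); y_{n+1} = y_n + (h/2)·(k1 + k2).
t=-0.600000, y=-2.400000:
  k1 = f(-0.600000, -2.400000) = -5.150000
  k2 = f(-0.110000, -4.923500) = -9.692300
  y ← -2.400000 + (0.49/2)·(-5.150000 + (-9.692300)) = -6.036364
t=-0.110000, y=-6.036364:
  k1 = f(-0.110000, -6.036364) = -11.695454
  k2 = f(0.380000, -11.767136) = -22.010845
  y ← -6.036364 + (0.49/2)·(-11.695454 + (-22.010845)) = -14.294407
t=0.380000, y=-14.294407:
  k1 = f(0.380000, -14.294407) = -26.559932
  k2 = f(0.870000, -27.308774) = -49.985793
  y ← -14.294407 + (0.49/2)·(-26.559932 + (-49.985793)) = -33.048109
y(0.87) ≈ -33.0481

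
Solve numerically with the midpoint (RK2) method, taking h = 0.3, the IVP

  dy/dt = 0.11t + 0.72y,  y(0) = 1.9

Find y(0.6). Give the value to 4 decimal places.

2.9403

Midpoint: k1 = f(t_n, y_n); k2 = f(t_n + h/2, y_n + (h/2)·k1); y_{n+1} = y_n + h·k2.
t=0.000000, y=1.900000:
  k1 = f(0.000000, 1.900000) = 1.368000
  k2 = f(0.150000, 2.105200) = 1.532244
  y ← 1.900000 + 0.3·1.532244 = 2.359673
t=0.300000, y=2.359673:
  k1 = f(0.300000, 2.359673) = 1.731965
  k2 = f(0.450000, 2.619468) = 1.935517
  y ← 2.359673 + 0.3·1.935517 = 2.940328
y(0.6) ≈ 2.9403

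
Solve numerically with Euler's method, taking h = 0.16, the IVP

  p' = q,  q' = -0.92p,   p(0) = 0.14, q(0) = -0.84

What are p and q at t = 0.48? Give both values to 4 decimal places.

Euler on (p,q): p_{n+1} = p_n + h·p', q_{n+1} = q_n + h·q'.
0.000000: (0.140000, -0.840000); f=(-0.840000, -0.128800) → (0.005600, -0.860608)
0.160000: (0.005600, -0.860608); f=(-0.860608, -0.005152) → (-0.132097, -0.861432)
0.320000: (-0.132097, -0.861432); f=(-0.861432, 0.121529) → (-0.269926, -0.841988)
(p(0.48), q(0.48)) ≈ (-0.2699, -0.8420)

-0.2699, -0.8420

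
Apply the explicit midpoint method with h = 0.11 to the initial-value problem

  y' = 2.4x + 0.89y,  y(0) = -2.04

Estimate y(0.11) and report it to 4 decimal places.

Midpoint: k1 = f(x_n, y_n); k2 = f(x_n + h/2, y_n + (h/2)·k1); y_{n+1} = y_n + h·k2.
x=0.000000, y=-2.040000:
  k1 = f(0.000000, -2.040000) = -1.815600
  k2 = f(0.055000, -2.139858) = -1.772474
  y ← -2.040000 + 0.11·(-1.772474) = -2.234972
y(0.11) ≈ -2.2350

-2.2350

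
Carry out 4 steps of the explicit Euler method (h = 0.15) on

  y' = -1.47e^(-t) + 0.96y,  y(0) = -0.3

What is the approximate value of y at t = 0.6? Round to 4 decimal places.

Euler: y_{n+1} = y_n + h·f(t_n, y_n).
t=0.000000, y=-0.300000: f=-1.758000 → y ← -0.300000 + 0.15·(-1.758000) = -0.563700
t=0.150000, y=-0.563700: f=-1.806393 → y ← -0.563700 + 0.15·(-1.806393) = -0.834659
t=0.300000, y=-0.834659: f=-1.890275 → y ← -0.834659 + 0.15·(-1.890275) = -1.118200
t=0.450000, y=-1.118200: f=-2.010786 → y ← -1.118200 + 0.15·(-2.010786) = -1.419818
y(0.6) ≈ -1.4198

-1.4198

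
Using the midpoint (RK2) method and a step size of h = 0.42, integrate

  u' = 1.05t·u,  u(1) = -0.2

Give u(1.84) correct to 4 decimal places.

Midpoint: k1 = f(t_n, u_n); k2 = f(t_n + h/2, u_n + (h/2)·k1); u_{n+1} = u_n + h·k2.
t=1.000000, u=-0.200000:
  k1 = f(1.000000, -0.200000) = -0.210000
  k2 = f(1.210000, -0.244100) = -0.310129
  u ← -0.200000 + 0.42·(-0.310129) = -0.330254
t=1.420000, u=-0.330254:
  k1 = f(1.420000, -0.330254) = -0.492409
  k2 = f(1.630000, -0.433660) = -0.742209
  u ← -0.330254 + 0.42·(-0.742209) = -0.641982
u(1.84) ≈ -0.6420

-0.6420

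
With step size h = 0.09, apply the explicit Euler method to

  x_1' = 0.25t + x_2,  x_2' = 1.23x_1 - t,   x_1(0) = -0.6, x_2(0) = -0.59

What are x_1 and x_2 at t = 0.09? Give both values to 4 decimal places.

-0.6531, -0.6564

Euler on (x_1,x_2): x_1_{n+1} = x_1_n + h·x_1', x_2_{n+1} = x_2_n + h·x_2'.
0.000000: (-0.600000, -0.590000); f=(-0.590000, -0.738000) → (-0.653100, -0.656420)
(x_1(0.09), x_2(0.09)) ≈ (-0.6531, -0.6564)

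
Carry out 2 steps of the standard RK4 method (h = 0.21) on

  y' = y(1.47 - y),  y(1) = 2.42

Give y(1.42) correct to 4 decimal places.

RK4: k1 = f(t_n, y_n); k2 = f(t_n + h/2, y_n + (h/2)·k1); k3 = f(t_n + h/2, y_n + (h/2)·k2); k4 = f(t_n + h, y_n + h·k3); y_{n+1} = y_n + (h/6)·(k1 + 2k2 + 2k3 + k4).
t=1.000000, y=2.420000:
  k1 = f(1.000000, 2.420000) = -2.299000
  k2 = f(1.105000, 2.178605) = -1.543770
  k3 = f(1.105000, 2.257904) = -1.779012
  k4 = f(1.210000, 2.046407) = -1.179565
  y ← 2.420000 + (0.21/6)·(k1 + 2k2 + 2k3 + k4) = 2.065655
t=1.210000, y=2.065655:
  k1 = f(1.210000, 2.065655) = -1.230419
  k2 = f(1.315000, 1.936461) = -0.903285
  k3 = f(1.315000, 1.970811) = -0.987003
  k4 = f(1.420000, 1.858385) = -0.721769
  y ← 2.065655 + (0.21/6)·(k1 + 2k2 + 2k3 + k4) = 1.865009
y(1.42) ≈ 1.8650

1.8650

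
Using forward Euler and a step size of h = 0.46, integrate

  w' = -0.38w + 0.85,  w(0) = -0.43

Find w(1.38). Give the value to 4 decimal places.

0.7383

Euler: w_{n+1} = w_n + h·f(x_n, w_n).
x=0.000000, w=-0.430000: f=1.013400 → w ← -0.430000 + 0.46·1.013400 = 0.036164
x=0.460000, w=0.036164: f=0.836258 → w ← 0.036164 + 0.46·0.836258 = 0.420843
x=0.920000, w=0.420843: f=0.690080 → w ← 0.420843 + 0.46·0.690080 = 0.738279
w(1.38) ≈ 0.7383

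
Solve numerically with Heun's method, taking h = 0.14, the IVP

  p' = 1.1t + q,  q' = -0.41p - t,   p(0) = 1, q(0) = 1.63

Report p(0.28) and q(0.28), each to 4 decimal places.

Heun on (p,q): k1 = f(t_n, state_n); k2 = f(t_n + h, state_n + h·k1); state_{n+1} = state_n + (h/2)·(k1 + k2).
0.000000: (1.000000, 1.630000)
  k1 = (1.630000, -0.410000)
  predictor → (1.228200, 1.572600)
  k2 = (1.726600, -0.643562)
  → (1.234962, 1.556251)
0.140000: (1.234962, 1.556251)
  k1 = (1.710251, -0.646334)
  predictor → (1.474397, 1.465764)
  k2 = (1.773764, -0.884503)
  → (1.478843, 1.449092)
(p(0.28), q(0.28)) ≈ (1.4788, 1.4491)

1.4788, 1.4491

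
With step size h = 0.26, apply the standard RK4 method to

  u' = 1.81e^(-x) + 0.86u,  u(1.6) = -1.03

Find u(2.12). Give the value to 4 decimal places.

RK4: k1 = f(x_n, u_n); k2 = f(x_n + h/2, u_n + (h/2)·k1); k3 = f(x_n + h/2, u_n + (h/2)·k2); k4 = f(x_n + h, u_n + h·k3); u_{n+1} = u_n + (h/6)·(k1 + 2k2 + 2k3 + k4).
x=1.600000, u=-1.030000:
  k1 = f(1.600000, -1.030000) = -0.520367
  k2 = f(1.730000, -1.097648) = -0.623092
  k3 = f(1.730000, -1.111002) = -0.634577
  k4 = f(1.860000, -1.194990) = -0.745924
  u ← -1.030000 + (0.26/6)·(k1 + 2k2 + 2k3 + k4) = -1.193871
x=1.860000, u=-1.193871:
  k1 = f(1.860000, -1.193871) = -0.744961
  k2 = f(1.990000, -1.290716) = -0.862597
  k3 = f(1.990000, -1.306008) = -0.875748
  k4 = f(2.120000, -1.421565) = -1.005289
  u ← -1.193871 + (0.26/6)·(k1 + 2k2 + 2k3 + k4) = -1.420371
u(2.12) ≈ -1.4204

-1.4204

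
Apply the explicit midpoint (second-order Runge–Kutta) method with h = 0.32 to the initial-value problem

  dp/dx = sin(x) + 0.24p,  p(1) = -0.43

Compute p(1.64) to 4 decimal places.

0.1572

Midpoint: k1 = f(x_n, p_n); k2 = f(x_n + h/2, p_n + (h/2)·k1); p_{n+1} = p_n + h·k2.
x=1.000000, p=-0.430000:
  k1 = f(1.000000, -0.430000) = 0.738271
  k2 = f(1.160000, -0.311877) = 0.841953
  p ← -0.430000 + 0.32·0.841953 = -0.160575
x=1.320000, p=-0.160575:
  k1 = f(1.320000, -0.160575) = 0.930177
  k2 = f(1.480000, -0.011747) = 0.993062
  p ← -0.160575 + 0.32·0.993062 = 0.157205
p(1.64) ≈ 0.1572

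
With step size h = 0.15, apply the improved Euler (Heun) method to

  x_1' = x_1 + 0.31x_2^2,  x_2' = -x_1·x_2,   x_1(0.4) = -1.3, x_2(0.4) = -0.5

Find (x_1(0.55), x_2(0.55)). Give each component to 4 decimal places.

Heun on (x_1,x_2): k1 = f(t_n, state_n); k2 = f(t_n + h, state_n + h·k1); state_{n+1} = state_n + (h/2)·(k1 + k2).
0.400000: (-1.300000, -0.500000)
  k1 = (-1.222500, -0.650000)
  predictor → (-1.483375, -0.597500)
  k2 = (-1.372703, -0.886317)
  → (-1.494640, -0.615224)
(x_1(0.55), x_2(0.55)) ≈ (-1.4946, -0.6152)

-1.4946, -0.6152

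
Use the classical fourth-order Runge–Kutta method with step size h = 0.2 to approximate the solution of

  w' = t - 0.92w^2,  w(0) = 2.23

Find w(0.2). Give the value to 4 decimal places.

1.5977

RK4: k1 = f(t_n, w_n); k2 = f(t_n + h/2, w_n + (h/2)·k1); k3 = f(t_n + h/2, w_n + (h/2)·k2); k4 = f(t_n + h, w_n + h·k3); w_{n+1} = w_n + (h/6)·(k1 + 2k2 + 2k3 + k4).
t=0.000000, w=2.230000:
  k1 = f(0.000000, 2.230000) = -4.575068
  k2 = f(0.100000, 1.772493) = -2.790394
  k3 = f(0.100000, 1.950961) = -3.401748
  k4 = f(0.200000, 1.549650) = -2.009303
  w ← 2.230000 + (0.2/6)·(k1 + 2k2 + 2k3 + k4) = 1.597712
w(0.2) ≈ 1.5977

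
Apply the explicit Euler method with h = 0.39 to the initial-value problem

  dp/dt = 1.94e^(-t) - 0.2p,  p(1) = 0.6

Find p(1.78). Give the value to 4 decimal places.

Euler: p_{n+1} = p_n + h·f(t_n, p_n).
t=1.000000, p=0.600000: f=0.593686 → p ← 0.600000 + 0.39·0.593686 = 0.831538
t=1.390000, p=0.831538: f=0.316899 → p ← 0.831538 + 0.39·0.316899 = 0.955128
p(1.78) ≈ 0.9551

0.9551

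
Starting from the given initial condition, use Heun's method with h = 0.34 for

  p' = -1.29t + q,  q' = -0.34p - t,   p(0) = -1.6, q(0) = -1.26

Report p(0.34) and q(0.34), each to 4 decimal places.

Heun on (p,q): k1 = f(t_n, state_n); k2 = f(t_n + h, state_n + h·k1); state_{n+1} = state_n + (h/2)·(k1 + k2).
0.000000: (-1.600000, -1.260000)
  k1 = (-1.260000, 0.544000)
  predictor → (-2.028400, -1.075040)
  k2 = (-1.513640, 0.349656)
  → (-2.071519, -1.108078)
(p(0.34), q(0.34)) ≈ (-2.0715, -1.1081)

-2.0715, -1.1081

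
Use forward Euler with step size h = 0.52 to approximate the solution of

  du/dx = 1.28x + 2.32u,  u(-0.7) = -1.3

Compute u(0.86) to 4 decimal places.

Euler: u_{n+1} = u_n + h·f(x_n, u_n).
x=-0.700000, u=-1.300000: f=-3.912000 → u ← -1.300000 + 0.52·(-3.912000) = -3.334240
x=-0.180000, u=-3.334240: f=-7.965837 → u ← -3.334240 + 0.52·(-7.965837) = -7.476475
x=0.340000, u=-7.476475: f=-16.910222 → u ← -7.476475 + 0.52·(-16.910222) = -16.269791
u(0.86) ≈ -16.2698

-16.2698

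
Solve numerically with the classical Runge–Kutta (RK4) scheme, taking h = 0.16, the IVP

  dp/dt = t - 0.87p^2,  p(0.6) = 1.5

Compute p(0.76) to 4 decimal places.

1.3323

RK4: k1 = f(t_n, p_n); k2 = f(t_n + h/2, p_n + (h/2)·k1); k3 = f(t_n + h/2, p_n + (h/2)·k2); k4 = f(t_n + h, p_n + h·k3); p_{n+1} = p_n + (h/6)·(k1 + 2k2 + 2k3 + k4).
t=0.600000, p=1.500000:
  k1 = f(0.600000, 1.500000) = -1.357500
  k2 = f(0.680000, 1.391400) = -1.004315
  k3 = f(0.680000, 1.419655) = -1.073415
  k4 = f(0.760000, 1.328254) = -0.774904
  p ← 1.500000 + (0.16/6)·(k1 + 2k2 + 2k3 + k4) = 1.332324
p(0.76) ≈ 1.3323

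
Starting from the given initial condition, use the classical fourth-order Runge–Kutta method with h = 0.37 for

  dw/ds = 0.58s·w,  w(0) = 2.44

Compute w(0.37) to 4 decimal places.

RK4: k1 = f(s_n, w_n); k2 = f(s_n + h/2, w_n + (h/2)·k1); k3 = f(s_n + h/2, w_n + (h/2)·k2); k4 = f(s_n + h, w_n + h·k3); w_{n+1} = w_n + (h/6)·(k1 + 2k2 + 2k3 + k4).
s=0.000000, w=2.440000:
  k1 = f(0.000000, 2.440000) = 0.000000
  k2 = f(0.185000, 2.440000) = 0.261812
  k3 = f(0.185000, 2.488435) = 0.267009
  k4 = f(0.370000, 2.538793) = 0.544825
  w ← 2.440000 + (0.37/6)·(k1 + 2k2 + 2k3 + k4) = 2.538819
w(0.37) ≈ 2.5388

2.5388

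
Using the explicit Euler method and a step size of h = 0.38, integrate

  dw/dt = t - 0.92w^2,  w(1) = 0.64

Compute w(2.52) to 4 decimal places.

1.5262

Euler: w_{n+1} = w_n + h·f(t_n, w_n).
t=1.000000, w=0.640000: f=0.623168 → w ← 0.640000 + 0.38·0.623168 = 0.876804
t=1.380000, w=0.876804: f=0.672718 → w ← 0.876804 + 0.38·0.672718 = 1.132437
t=1.760000, w=1.132437: f=0.580180 → w ← 1.132437 + 0.38·0.580180 = 1.352905
t=2.140000, w=1.352905: f=0.456076 → w ← 1.352905 + 0.38·0.456076 = 1.526214
w(2.52) ≈ 1.5262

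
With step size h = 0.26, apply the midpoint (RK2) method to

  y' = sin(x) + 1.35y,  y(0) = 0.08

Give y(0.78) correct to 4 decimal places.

Midpoint: k1 = f(x_n, y_n); k2 = f(x_n + h/2, y_n + (h/2)·k1); y_{n+1} = y_n + h·k2.
x=0.000000, y=0.080000:
  k1 = f(0.000000, 0.080000) = 0.108000
  k2 = f(0.130000, 0.094040) = 0.256588
  y ← 0.080000 + 0.26·0.256588 = 0.146713
x=0.260000, y=0.146713:
  k1 = f(0.260000, 0.146713) = 0.455143
  k2 = f(0.390000, 0.205882) = 0.658128
  y ← 0.146713 + 0.26·0.658128 = 0.317826
x=0.520000, y=0.317826:
  k1 = f(0.520000, 0.317826) = 0.925946
  k2 = f(0.650000, 0.438199) = 1.196755
  y ← 0.317826 + 0.26·1.196755 = 0.628983
y(0.78) ≈ 0.6290

0.6290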